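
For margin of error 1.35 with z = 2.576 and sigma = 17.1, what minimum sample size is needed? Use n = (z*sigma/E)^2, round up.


z*sigma/E = 2.576 * 17.1 / 1.35 = 12236/375 ≈ 32.629333
(z*sigma/E)^2 ≈ 1064.673394
round up: n = 1065

1065


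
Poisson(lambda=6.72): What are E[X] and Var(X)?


E[X] = Var(X) = lambda = 6.72

6.72, 6.72


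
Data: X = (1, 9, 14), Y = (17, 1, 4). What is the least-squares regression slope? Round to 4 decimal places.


b = sum((xi-xbar)(yi-ybar)) / sum((xi-xbar)^2)
n = 3, xbar = 24/3 = 8, ybar = 22/3 ≈ 7.333333
Sxy = sum((xi-xbar)(yi-ybar)) = -94
Sxx = sum((xi-xbar)^2) = 86
b = Sxy / Sxx = -47/43 ≈ -1.093023

-1.0930


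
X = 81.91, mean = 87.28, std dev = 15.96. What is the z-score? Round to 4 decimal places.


z = (X - mu) / sigma
X - mu = 81.91 - 87.28 = -5.37
z = -5.37 / 15.96 = -179/532 ≈ -0.336466

-0.3365


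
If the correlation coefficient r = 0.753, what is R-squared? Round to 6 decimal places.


R^2 = r^2 = (0.753)^2 = 0.567009

0.567009


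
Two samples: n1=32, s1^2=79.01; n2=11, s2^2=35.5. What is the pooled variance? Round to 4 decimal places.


sp^2 = ((n1-1)*s1^2 + (n2-1)*s2^2)/(n1+n2-2)
(n1-1)*s1^2 = 31 * 79.01 = 2449.31
(n2-1)*s2^2 = 10 * 35.5 = 355
numerator = 2449.31 + 355 = 2804.31
n1+n2-2 = 41
sp^2 = 2804.31 / 41 = 280431/4100 ≈ 68.397805

68.3978


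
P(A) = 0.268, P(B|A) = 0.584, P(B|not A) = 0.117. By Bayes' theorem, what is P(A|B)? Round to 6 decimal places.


P(A|B) = P(B|A)*P(A) / P(B), P(B) = P(B|A)*P(A) + P(B|not A)*P(not A)
P(B|A)*P(A) = 0.584 * 0.268 = 0.156512
P(B|not A)*P(not A) = 0.117 * 0.732 = 0.085644
P(B) = 0.156512 + 0.085644 = 0.242156
P(A|B) = 0.156512 / 0.242156 ≈ 0.64632716

0.646327


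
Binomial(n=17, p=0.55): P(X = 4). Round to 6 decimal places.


P = C(n,k) * p^k * (1-p)^(n-k)
C(17,4) = 2380
p^k = 0.55^4 = 0.09150625
(1-p)^(n-k) = 0.45^13 ≈ 0.00003102864
P = 2380 * 0.09150625 * 0.00003102864 ≈ 0.006758

0.006758


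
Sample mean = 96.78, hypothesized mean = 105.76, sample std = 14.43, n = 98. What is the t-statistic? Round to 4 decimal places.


t = (xbar - mu0) / (s/sqrt(n))
xbar - mu0 = 96.78 - 105.76 = -8.98
sqrt(98) ≈ 9.89949494
s/sqrt(n) = 14.43 / 9.89949494 ≈ 1.45765012
t = -8.98 / 1.45765012 ≈ -6.160600

-6.1606


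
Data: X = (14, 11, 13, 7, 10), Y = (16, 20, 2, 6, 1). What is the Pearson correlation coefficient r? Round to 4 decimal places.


r = sum((xi-xbar)(yi-ybar)) / sqrt(sum((xi-xbar)^2) * sum((yi-ybar)^2))
n = 5, xbar = 55/5 = 11, ybar = 45/5 = 9
Sxy = sum((xi-xbar)(yi-ybar)) = 27
Sxx = sum((xi-xbar)^2) = 30
Syy = sum((yi-ybar)^2) = 292
sqrt(Sxx*Syy) ≈ 93.594872
r = Sxy / sqrt(Sxx*Syy) = 27 / 93.594872 ≈ 0.288477

0.2885


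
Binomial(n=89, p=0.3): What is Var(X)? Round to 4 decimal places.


Var = n*p*(1-p) = 89 * 0.3 * 0.7 = 18.69

18.6900


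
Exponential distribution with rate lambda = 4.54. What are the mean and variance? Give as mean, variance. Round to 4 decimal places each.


mean = 1/lam, var = 1/lam^2
mean = 1 / 4.54 = 50/227 ≈ 0.220264
lam^2 = 4.54^2 = 20.6116
var = 1 / 20.6116 ≈ 0.048516

0.2203, 0.0485


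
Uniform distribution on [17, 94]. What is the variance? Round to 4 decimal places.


Var = (b-a)^2 / 12
(b-a)^2 = (94 - 17)^2 = 5929
Var = 5929/12 ≈ 494.083333

494.0833


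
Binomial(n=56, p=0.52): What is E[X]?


E[X] = n*p = 56 * 0.52 = 29.12

29.12


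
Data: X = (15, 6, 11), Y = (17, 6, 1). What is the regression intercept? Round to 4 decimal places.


a = ybar - b*xbar, where b = sum((xi-xbar)(yi-ybar)) / sum((xi-xbar)^2)
n = 3, xbar = 32/3 ≈ 10.666667, ybar = 24/3 = 8
Sxy = sum((xi-xbar)(yi-ybar)) = 46
Sxx = sum((xi-xbar)^2) = 122/3 ≈ 40.666667
b = Sxy / Sxx = 69/61 ≈ 1.131148
a = 8 - 1.131148 * 10.666667 = -248/61 ≈ -4.065574

-4.0656


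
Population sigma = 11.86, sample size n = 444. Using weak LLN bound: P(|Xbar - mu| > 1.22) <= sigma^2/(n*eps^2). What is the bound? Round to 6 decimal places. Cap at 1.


bound = min(1, sigma^2/(n*eps^2))
sigma^2 = 11.86^2 = 140.6596
n*eps^2 = 444 * 1.22^2 = 444 * 1.4884 = 660.8496
sigma^2/(n*eps^2) = 140.6596 / 660.8496 ≈ 0.21284661

0.212847


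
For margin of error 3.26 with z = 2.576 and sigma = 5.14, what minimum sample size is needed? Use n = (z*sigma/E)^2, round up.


z*sigma/E = 2.576 * 5.14 / 3.26 ≈ 4.061546
(z*sigma/E)^2 ≈ 16.496156
round up: n = 17

17


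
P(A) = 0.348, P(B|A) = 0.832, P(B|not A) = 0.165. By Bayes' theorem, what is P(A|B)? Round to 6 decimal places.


P(A|B) = P(B|A)*P(A) / P(B), P(B) = P(B|A)*P(A) + P(B|not A)*P(not A)
P(B|A)*P(A) = 0.832 * 0.348 = 0.289536
P(B|not A)*P(not A) = 0.165 * 0.652 = 0.10758
P(B) = 0.289536 + 0.10758 = 0.397116
P(A|B) = 0.289536 / 0.397116 ≈ 0.72909679

0.729097


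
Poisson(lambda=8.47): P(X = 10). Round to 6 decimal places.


P = e^(-lam) * lam^k / k!
e^(-8.47) ≈ 0.0002096649
lam^k = 8.47^10 ≈ 1900352223.333236
k! = 10! = 3628800
P = 0.0002096649 * 1900352223.333236 / 3628800 ≈ 0.109799

0.109799


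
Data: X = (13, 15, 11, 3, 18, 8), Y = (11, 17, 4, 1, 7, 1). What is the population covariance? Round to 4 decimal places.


Cov = (1/n)*sum((xi-xbar)(yi-ybar))
n = 6, xbar = 68/6 = 34/3 ≈ 11.333333, ybar = 41/6 ≈ 6.833333
sum((xi-xbar)(yi-ybar)) = 343/3 ≈ 114.333333
Cov = 114.333333 / 6 = 343/18 ≈ 19.055556

19.0556


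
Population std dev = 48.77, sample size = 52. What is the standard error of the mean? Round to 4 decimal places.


SE = sigma / sqrt(n)
sqrt(52) ≈ 7.211103
SE = 48.77 / 7.211103 ≈ 6.763182

6.7632


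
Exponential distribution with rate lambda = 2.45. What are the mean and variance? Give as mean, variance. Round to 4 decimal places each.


mean = 1/lam, var = 1/lam^2
mean = 1 / 2.45 = 20/49 ≈ 0.408163
lam^2 = 2.45^2 = 6.0025
var = 1 / 6.0025 = 400/2401 ≈ 0.166597

0.4082, 0.1666


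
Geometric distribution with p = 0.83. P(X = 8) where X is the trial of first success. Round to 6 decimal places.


P = (1-p)^(k-1) * p
(1-p)^(k-1) = 0.17^7 ≈ 0.000004103387
P = 0.000004103387 * 0.83 ≈ 0.000003405811

0.000003


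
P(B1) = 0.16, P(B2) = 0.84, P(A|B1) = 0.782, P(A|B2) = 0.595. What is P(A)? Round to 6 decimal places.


P(A) = P(A|B1)*P(B1) + P(A|B2)*P(B2)
P(A|B1)*P(B1) = 0.782 * 0.16 = 0.12512
P(A|B2)*P(B2) = 0.595 * 0.84 = 0.4998
P(A) = 0.12512 + 0.4998 = 0.62492

0.624920


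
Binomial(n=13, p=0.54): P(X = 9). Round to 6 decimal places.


P = C(n,k) * p^k * (1-p)^(n-k)
C(13,9) = 715
p^k = 0.54^9 ≈ 0.003904306
(1-p)^(n-k) = 0.46^4 = 0.04477456
P = 715 * 0.003904306 * 0.04477456 ≈ 0.124992

0.124992


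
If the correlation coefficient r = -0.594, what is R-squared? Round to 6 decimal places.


R^2 = r^2 = (-0.594)^2 = 0.352836

0.352836


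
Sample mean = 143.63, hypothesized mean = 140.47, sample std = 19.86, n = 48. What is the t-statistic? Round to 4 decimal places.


t = (xbar - mu0) / (s/sqrt(n))
xbar - mu0 = 143.63 - 140.47 = 3.16
sqrt(48) ≈ 6.92820323
s/sqrt(n) = 19.86 / 6.92820323 ≈ 2.86654409
t = 3.16 / 2.86654409 ≈ 1.102373

1.1024


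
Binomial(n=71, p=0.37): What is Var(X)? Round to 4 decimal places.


Var = n*p*(1-p) = 71 * 0.37 * 0.63 = 16.5501

16.5501


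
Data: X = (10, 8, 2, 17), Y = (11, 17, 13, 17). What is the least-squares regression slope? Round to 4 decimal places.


b = sum((xi-xbar)(yi-ybar)) / sum((xi-xbar)^2)
n = 4, xbar = 37/4 = 9.25, ybar = 58/4 = 14.5
Sxy = sum((xi-xbar)(yi-ybar)) = 24.5
Sxx = sum((xi-xbar)^2) = 114.75
b = Sxy / Sxx = 98/459 ≈ 0.213508

0.2135


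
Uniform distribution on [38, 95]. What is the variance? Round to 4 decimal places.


Var = (b-a)^2 / 12
(b-a)^2 = (95 - 38)^2 = 3249
Var = 3249/12 = 270.75

270.7500


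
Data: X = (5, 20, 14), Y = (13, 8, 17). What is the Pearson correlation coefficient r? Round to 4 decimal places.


r = sum((xi-xbar)(yi-ybar)) / sqrt(sum((xi-xbar)^2) * sum((yi-ybar)^2))
n = 3, xbar = 39/3 = 13, ybar = 38/3 ≈ 12.666667
Sxy = sum((xi-xbar)(yi-ybar)) = -31
Sxx = sum((xi-xbar)^2) = 114
Syy = sum((yi-ybar)^2) = 122/3 ≈ 40.666667
sqrt(Sxx*Syy) ≈ 68.088178
r = Sxy / sqrt(Sxx*Syy) = -31 / 68.088178 ≈ -0.455292

-0.4553


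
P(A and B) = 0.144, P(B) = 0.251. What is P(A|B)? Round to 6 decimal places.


P(A|B) = P(A and B) / P(B) = 0.144 / 0.251 = 144/251 ≈ 0.57370518

0.573705


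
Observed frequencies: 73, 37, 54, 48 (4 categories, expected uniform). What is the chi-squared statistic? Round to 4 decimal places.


chi2 = sum((O-E)^2/E), E = total/4
total = 212, E = 212/4 = 53
(73 - 53)^2 / 53 = 400 / 53 = 400/53 ≈ 7.547170
(37 - 53)^2 / 53 = 256 / 53 = 256/53 ≈ 4.830189
(54 - 53)^2 / 53 = 1 / 53 = 1/53 ≈ 0.018868
(48 - 53)^2 / 53 = 25 / 53 = 25/53 ≈ 0.471698
chi2 = 682/53 ≈ 12.867925

12.8679


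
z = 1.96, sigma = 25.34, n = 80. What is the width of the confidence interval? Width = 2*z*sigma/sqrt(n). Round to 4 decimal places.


width = 2*z*sigma/sqrt(n)
2*z*sigma = 2 * 1.96 * 25.34 = 99.3328
sqrt(80) ≈ 8.944272
width = 99.3328 / 8.944272 ≈ 11.105745

11.1057


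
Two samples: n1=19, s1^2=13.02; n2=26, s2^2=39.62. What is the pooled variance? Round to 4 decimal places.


sp^2 = ((n1-1)*s1^2 + (n2-1)*s2^2)/(n1+n2-2)
(n1-1)*s1^2 = 18 * 13.02 = 234.36
(n2-1)*s2^2 = 25 * 39.62 = 990.5
numerator = 234.36 + 990.5 = 1224.86
n1+n2-2 = 43
sp^2 = 1224.86 / 43 = 61243/2150 ≈ 28.485116

28.4851


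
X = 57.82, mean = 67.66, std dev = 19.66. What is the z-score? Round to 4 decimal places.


z = (X - mu) / sigma
X - mu = 57.82 - 67.66 = -9.84
z = -9.84 / 19.66 = -492/983 ≈ -0.500509

-0.5005


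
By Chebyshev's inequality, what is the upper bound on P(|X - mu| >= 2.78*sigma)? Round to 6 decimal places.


P <= 1/k^2
k^2 = 2.78^2 = 7.7284
1/k^2 = 1 / 7.7284 ≈ 0.12939289

0.129393


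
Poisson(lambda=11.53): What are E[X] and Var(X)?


E[X] = Var(X) = lambda = 11.53

11.53, 11.53


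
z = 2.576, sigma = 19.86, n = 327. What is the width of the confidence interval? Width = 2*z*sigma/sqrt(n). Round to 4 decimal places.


width = 2*z*sigma/sqrt(n)
2*z*sigma = 2 * 2.576 * 19.86 = 102.31872
sqrt(327) ≈ 18.083141
width = 102.31872 / 18.083141 ≈ 5.658238

5.6582


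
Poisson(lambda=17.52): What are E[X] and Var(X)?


E[X] = Var(X) = lambda = 17.52

17.52, 17.52


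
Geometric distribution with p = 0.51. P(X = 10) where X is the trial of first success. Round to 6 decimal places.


P = (1-p)^(k-1) * p
(1-p)^(k-1) = 0.49^9 ≈ 0.001628414
P = 0.001628414 * 0.51 ≈ 0.0008304909

0.000830


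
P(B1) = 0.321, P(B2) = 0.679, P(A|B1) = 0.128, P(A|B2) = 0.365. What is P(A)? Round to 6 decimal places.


P(A) = P(A|B1)*P(B1) + P(A|B2)*P(B2)
P(A|B1)*P(B1) = 0.128 * 0.321 = 0.041088
P(A|B2)*P(B2) = 0.365 * 0.679 = 0.247835
P(A) = 0.041088 + 0.247835 = 0.288923

0.288923


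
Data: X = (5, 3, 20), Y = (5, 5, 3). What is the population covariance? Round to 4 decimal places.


Cov = (1/n)*sum((xi-xbar)(yi-ybar))
n = 3, xbar = 28/3 ≈ 9.333333, ybar = 13/3 ≈ 4.333333
sum((xi-xbar)(yi-ybar)) = -64/3 ≈ -21.333333
Cov = -21.333333 / 3 = -64/9 ≈ -7.111111

-7.1111


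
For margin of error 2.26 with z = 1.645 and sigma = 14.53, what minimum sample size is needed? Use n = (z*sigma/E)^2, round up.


z*sigma/E = 1.645 * 14.53 / 2.26 ≈ 10.576040
(z*sigma/E)^2 ≈ 111.852618
round up: n = 112

112


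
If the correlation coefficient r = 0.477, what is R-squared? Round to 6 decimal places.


R^2 = r^2 = (0.477)^2 = 0.227529

0.227529


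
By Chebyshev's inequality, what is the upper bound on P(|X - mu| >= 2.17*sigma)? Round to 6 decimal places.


P <= 1/k^2
k^2 = 2.17^2 = 4.7089
1/k^2 = 1 / 4.7089 ≈ 0.21236382

0.212364


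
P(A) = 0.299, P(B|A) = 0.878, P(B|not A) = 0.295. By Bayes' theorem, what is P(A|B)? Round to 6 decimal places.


P(A|B) = P(B|A)*P(A) / P(B), P(B) = P(B|A)*P(A) + P(B|not A)*P(not A)
P(B|A)*P(A) = 0.878 * 0.299 = 0.262522
P(B|not A)*P(not A) = 0.295 * 0.701 = 0.206795
P(B) = 0.262522 + 0.206795 = 0.469317
P(A|B) = 0.262522 / 0.469317 ≈ 0.55937032

0.559370


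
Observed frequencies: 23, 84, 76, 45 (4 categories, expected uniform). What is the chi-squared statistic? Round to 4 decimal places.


chi2 = sum((O-E)^2/E), E = total/4
total = 228, E = 228/4 = 57
(23 - 57)^2 / 57 = 1156 / 57 = 1156/57 ≈ 20.280702
(84 - 57)^2 / 57 = 729 / 57 = 243/19 ≈ 12.789474
(76 - 57)^2 / 57 = 361 / 57 = 19/3 ≈ 6.333333
(45 - 57)^2 / 57 = 144 / 57 = 48/19 ≈ 2.526316
chi2 = 2390/57 ≈ 41.929825

41.9298


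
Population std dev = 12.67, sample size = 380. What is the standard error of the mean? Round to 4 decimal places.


SE = sigma / sqrt(n)
sqrt(380) ≈ 19.493589
SE = 12.67 / 19.493589 ≈ 0.649957

0.6500


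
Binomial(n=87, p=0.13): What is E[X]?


E[X] = n*p = 87 * 0.13 = 11.31

11.31


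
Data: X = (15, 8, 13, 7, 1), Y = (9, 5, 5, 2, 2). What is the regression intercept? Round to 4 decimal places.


a = ybar - b*xbar, where b = sum((xi-xbar)(yi-ybar)) / sum((xi-xbar)^2)
n = 5, xbar = 44/5 = 8.8, ybar = 23/5 = 4.6
Sxy = sum((xi-xbar)(yi-ybar)) = 53.6
Sxx = sum((xi-xbar)^2) = 120.8
b = Sxy / Sxx = 67/151 ≈ 0.443709
a = 4.6 - 0.443709 * 8.8 = 105/151 ≈ 0.695364

0.6954


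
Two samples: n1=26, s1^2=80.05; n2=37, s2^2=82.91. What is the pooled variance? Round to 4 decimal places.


sp^2 = ((n1-1)*s1^2 + (n2-1)*s2^2)/(n1+n2-2)
(n1-1)*s1^2 = 25 * 80.05 = 2001.25
(n2-1)*s2^2 = 36 * 82.91 = 2984.76
numerator = 2001.25 + 2984.76 = 4986.01
n1+n2-2 = 61
sp^2 = 4986.01 / 61 = 498601/6100 ≈ 81.737869

81.7379


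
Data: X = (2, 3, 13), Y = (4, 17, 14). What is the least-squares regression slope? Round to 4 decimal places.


b = sum((xi-xbar)(yi-ybar)) / sum((xi-xbar)^2)
n = 3, xbar = 18/3 = 6, ybar = 35/3 ≈ 11.666667
Sxy = sum((xi-xbar)(yi-ybar)) = 31
Sxx = sum((xi-xbar)^2) = 74
b = Sxy / Sxx = 31/74 ≈ 0.418919

0.4189


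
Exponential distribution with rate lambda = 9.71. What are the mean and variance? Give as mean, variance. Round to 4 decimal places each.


mean = 1/lam, var = 1/lam^2
mean = 1 / 9.71 = 100/971 ≈ 0.102987
lam^2 = 9.71^2 = 94.2841
var = 1 / 94.2841 ≈ 0.010606

0.1030, 0.0106


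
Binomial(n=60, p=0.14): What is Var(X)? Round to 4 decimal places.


Var = n*p*(1-p) = 60 * 0.14 * 0.86 = 7.224

7.2240


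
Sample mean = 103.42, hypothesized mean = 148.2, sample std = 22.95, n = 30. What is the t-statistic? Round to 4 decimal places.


t = (xbar - mu0) / (s/sqrt(n))
xbar - mu0 = 103.42 - 148.2 = -44.78
sqrt(30) ≈ 5.47722558
s/sqrt(n) = 22.95 / 5.47722558 ≈ 4.19007756
t = -44.78 / 4.19007756 ≈ -10.687153

-10.6872


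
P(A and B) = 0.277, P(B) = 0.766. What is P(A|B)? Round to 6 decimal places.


P(A|B) = P(A and B) / P(B) = 0.277 / 0.766 = 277/766 ≈ 0.36161880

0.361619


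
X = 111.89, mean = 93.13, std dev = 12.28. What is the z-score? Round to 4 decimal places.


z = (X - mu) / sigma
X - mu = 111.89 - 93.13 = 18.76
z = 18.76 / 12.28 = 469/307 ≈ 1.527687

1.5277


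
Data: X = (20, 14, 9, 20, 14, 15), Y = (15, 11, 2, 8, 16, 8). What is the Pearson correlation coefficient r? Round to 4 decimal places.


r = sum((xi-xbar)(yi-ybar)) / sqrt(sum((xi-xbar)^2) * sum((yi-ybar)^2))
n = 6, xbar = 92/6 = 46/3 ≈ 15.333333, ybar = 60/6 = 10
Sxy = sum((xi-xbar)(yi-ybar)) = 56
Sxx = sum((xi-xbar)^2) = 262/3 ≈ 87.333333
Syy = sum((yi-ybar)^2) = 134
sqrt(Sxx*Syy) ≈ 108.178864
r = Sxy / sqrt(Sxx*Syy) = 56 / 108.178864 ≈ 0.517661

0.5177


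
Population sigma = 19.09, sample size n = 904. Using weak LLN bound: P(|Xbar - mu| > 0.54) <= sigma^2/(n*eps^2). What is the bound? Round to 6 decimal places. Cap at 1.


bound = min(1, sigma^2/(n*eps^2))
sigma^2 = 19.09^2 = 364.4281
n*eps^2 = 904 * 0.54^2 = 904 * 0.2916 = 263.6064
sigma^2/(n*eps^2) = 364.4281 / 263.6064 ≈ 1.38247061
this exceeds 1, so the bound is capped at 1

1.000000


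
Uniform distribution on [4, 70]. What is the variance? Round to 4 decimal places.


Var = (b-a)^2 / 12
(b-a)^2 = (70 - 4)^2 = 4356
Var = 4356/12 = 363

363.0000


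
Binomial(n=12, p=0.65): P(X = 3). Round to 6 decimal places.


P = C(n,k) * p^k * (1-p)^(n-k)
C(12,3) = 220
p^k = 0.65^3 = 0.274625
(1-p)^(n-k) = 0.35^9 ≈ 0.00007881564
P = 220 * 0.274625 * 0.00007881564 ≈ 0.004762

0.004762


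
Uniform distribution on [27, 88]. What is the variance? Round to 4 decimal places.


Var = (b-a)^2 / 12
(b-a)^2 = (88 - 27)^2 = 3721
Var = 3721/12 ≈ 310.083333

310.0833


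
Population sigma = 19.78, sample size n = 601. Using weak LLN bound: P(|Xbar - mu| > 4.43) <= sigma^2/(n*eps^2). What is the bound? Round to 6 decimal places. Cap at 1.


bound = min(1, sigma^2/(n*eps^2))
sigma^2 = 19.78^2 = 391.2484
n*eps^2 = 601 * 4.43^2 = 601 * 19.6249 = 11794.5649
sigma^2/(n*eps^2) = 391.2484 / 11794.5649 ≈ 0.03317192

0.033172


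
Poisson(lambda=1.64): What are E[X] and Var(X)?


E[X] = Var(X) = lambda = 1.64

1.64, 1.64


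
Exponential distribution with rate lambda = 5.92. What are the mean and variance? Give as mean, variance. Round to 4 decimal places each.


mean = 1/lam, var = 1/lam^2
mean = 1 / 5.92 = 25/148 ≈ 0.168919
lam^2 = 5.92^2 = 35.0464
var = 1 / 35.0464 ≈ 0.028534

0.1689, 0.0285


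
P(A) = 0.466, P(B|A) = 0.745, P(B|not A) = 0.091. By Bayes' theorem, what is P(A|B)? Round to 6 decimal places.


P(A|B) = P(B|A)*P(A) / P(B), P(B) = P(B|A)*P(A) + P(B|not A)*P(not A)
P(B|A)*P(A) = 0.745 * 0.466 = 0.34717
P(B|not A)*P(not A) = 0.091 * 0.534 = 0.048594
P(B) = 0.34717 + 0.048594 = 0.395764
P(A|B) = 0.34717 / 0.395764 ≈ 0.87721470

0.877215


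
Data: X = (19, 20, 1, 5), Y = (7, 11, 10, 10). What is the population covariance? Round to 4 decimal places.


Cov = (1/n)*sum((xi-xbar)(yi-ybar))
n = 4, xbar = 45/4 = 11.25, ybar = 38/4 = 9.5
sum((xi-xbar)(yi-ybar)) = -14.5
Cov = -14.5 / 4 = -3.625

-3.6250


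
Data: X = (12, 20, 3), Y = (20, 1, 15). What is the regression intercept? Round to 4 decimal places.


a = ybar - b*xbar, where b = sum((xi-xbar)(yi-ybar)) / sum((xi-xbar)^2)
n = 3, xbar = 35/3 ≈ 11.666667, ybar = 36/3 = 12
Sxy = sum((xi-xbar)(yi-ybar)) = -115
Sxx = sum((xi-xbar)^2) = 434/3 ≈ 144.666667
b = Sxy / Sxx = -345/434 ≈ -0.794931
a = 12 - (-0.794931) * 11.666667 = 1319/62 ≈ 21.274194

21.2742


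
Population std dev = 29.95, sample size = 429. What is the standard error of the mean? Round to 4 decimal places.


SE = sigma / sqrt(n)
sqrt(429) ≈ 20.712315
SE = 29.95 / 20.712315 ≈ 1.446000

1.4460


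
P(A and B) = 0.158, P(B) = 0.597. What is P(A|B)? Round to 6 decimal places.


P(A|B) = P(A and B) / P(B) = 0.158 / 0.597 = 158/597 ≈ 0.26465662

0.264657


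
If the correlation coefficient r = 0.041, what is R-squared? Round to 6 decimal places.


R^2 = r^2 = (0.041)^2 = 0.001681

0.001681


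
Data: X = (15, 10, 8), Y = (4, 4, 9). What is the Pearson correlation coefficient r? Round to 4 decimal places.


r = sum((xi-xbar)(yi-ybar)) / sqrt(sum((xi-xbar)^2) * sum((yi-ybar)^2))
n = 3, xbar = 33/3 = 11, ybar = 17/3 ≈ 5.666667
Sxy = sum((xi-xbar)(yi-ybar)) = -15
Sxx = sum((xi-xbar)^2) = 26
Syy = sum((yi-ybar)^2) = 50/3 ≈ 16.666667
sqrt(Sxx*Syy) ≈ 20.816660
r = Sxy / sqrt(Sxx*Syy) = -15 / 20.816660 ≈ -0.720577

-0.7206


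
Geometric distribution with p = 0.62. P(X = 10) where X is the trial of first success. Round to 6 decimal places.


P = (1-p)^(k-1) * p
(1-p)^(k-1) = 0.38^9 ≈ 0.0001652161
P = 0.0001652161 * 0.62 ≈ 0.0001024340

0.000102


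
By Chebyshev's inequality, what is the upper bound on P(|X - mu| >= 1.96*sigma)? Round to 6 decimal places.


P <= 1/k^2
k^2 = 1.96^2 = 3.8416
1/k^2 = 1 / 3.8416 = 625/2401 ≈ 0.26030820

0.260308


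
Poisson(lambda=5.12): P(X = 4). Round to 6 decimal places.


P = e^(-lam) * lam^k / k!
e^(-5.12) ≈ 0.005976023
lam^k = 5.12^4 ≈ 687.194767
k! = 4! = 24
P = 0.005976023 * 687.194767 / 24 ≈ 0.171112

0.171112


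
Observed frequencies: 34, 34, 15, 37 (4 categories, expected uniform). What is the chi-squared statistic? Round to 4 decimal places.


chi2 = sum((O-E)^2/E), E = total/4
total = 120, E = 120/4 = 30
(34 - 30)^2 / 30 = 16 / 30 = 8/15 ≈ 0.533333
(34 - 30)^2 / 30 = 16 / 30 = 8/15 ≈ 0.533333
(15 - 30)^2 / 30 = 225 / 30 = 7.5
(37 - 30)^2 / 30 = 49 / 30 = 49/30 ≈ 1.633333
chi2 = 10.2

10.2000


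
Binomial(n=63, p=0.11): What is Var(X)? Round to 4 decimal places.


Var = n*p*(1-p) = 63 * 0.11 * 0.89 = 6.1677

6.1677


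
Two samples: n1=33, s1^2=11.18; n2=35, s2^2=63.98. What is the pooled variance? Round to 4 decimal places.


sp^2 = ((n1-1)*s1^2 + (n2-1)*s2^2)/(n1+n2-2)
(n1-1)*s1^2 = 32 * 11.18 = 357.76
(n2-1)*s2^2 = 34 * 63.98 = 2175.32
numerator = 357.76 + 2175.32 = 2533.08
n1+n2-2 = 66
sp^2 = 2533.08 / 66 = 38.38

38.3800


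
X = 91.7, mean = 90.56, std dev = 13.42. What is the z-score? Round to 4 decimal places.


z = (X - mu) / sigma
X - mu = 91.7 - 90.56 = 1.14
z = 1.14 / 13.42 = 57/671 ≈ 0.084948

0.0849


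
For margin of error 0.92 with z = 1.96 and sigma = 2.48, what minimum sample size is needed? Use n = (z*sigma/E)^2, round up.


z*sigma/E = 1.96 * 2.48 / 0.92 = 3038/575 ≈ 5.283478
(z*sigma/E)^2 ≈ 27.915143
round up: n = 28

28


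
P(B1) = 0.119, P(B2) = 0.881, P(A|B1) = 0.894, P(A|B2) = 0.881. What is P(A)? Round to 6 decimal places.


P(A) = P(A|B1)*P(B1) + P(A|B2)*P(B2)
P(A|B1)*P(B1) = 0.894 * 0.119 = 0.106386
P(A|B2)*P(B2) = 0.881 * 0.881 = 0.776161
P(A) = 0.106386 + 0.776161 = 0.882547

0.882547


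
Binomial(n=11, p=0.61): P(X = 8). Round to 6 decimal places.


P = C(n,k) * p^k * (1-p)^(n-k)
C(11,8) = 165
p^k = 0.61^8 ≈ 0.01917073
(1-p)^(n-k) = 0.39^3 = 0.059319
P = 165 * 0.01917073 * 0.059319 ≈ 0.187636

0.187636


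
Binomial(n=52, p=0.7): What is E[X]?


E[X] = n*p = 52 * 0.7 = 36.4

36.4


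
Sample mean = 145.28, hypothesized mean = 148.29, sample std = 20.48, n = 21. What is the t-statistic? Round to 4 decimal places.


t = (xbar - mu0) / (s/sqrt(n))
xbar - mu0 = 145.28 - 148.29 = -3.01
sqrt(21) ≈ 4.58257569
s/sqrt(n) = 20.48 / 4.58257569 ≈ 4.46910239
t = -3.01 / 4.46910239 ≈ -0.673513

-0.6735


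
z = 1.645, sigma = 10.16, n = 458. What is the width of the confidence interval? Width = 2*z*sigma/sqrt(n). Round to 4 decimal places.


width = 2*z*sigma/sqrt(n)
2*z*sigma = 2 * 1.645 * 10.16 = 33.4264
sqrt(458) ≈ 21.400935
width = 33.4264 / 21.400935 ≈ 1.561913

1.5619


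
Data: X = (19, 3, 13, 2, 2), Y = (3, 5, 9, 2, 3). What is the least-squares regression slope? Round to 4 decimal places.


b = sum((xi-xbar)(yi-ybar)) / sum((xi-xbar)^2)
n = 5, xbar = 39/5 = 7.8, ybar = 22/5 = 4.4
Sxy = sum((xi-xbar)(yi-ybar)) = 27.4
Sxx = sum((xi-xbar)^2) = 242.8
b = Sxy / Sxx = 137/1214 ≈ 0.112850

0.1129


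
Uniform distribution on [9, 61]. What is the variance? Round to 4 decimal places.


Var = (b-a)^2 / 12
(b-a)^2 = (61 - 9)^2 = 2704
Var = 2704/12 ≈ 225.333333

225.3333


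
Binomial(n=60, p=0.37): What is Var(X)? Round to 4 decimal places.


Var = n*p*(1-p) = 60 * 0.37 * 0.63 = 13.986

13.9860


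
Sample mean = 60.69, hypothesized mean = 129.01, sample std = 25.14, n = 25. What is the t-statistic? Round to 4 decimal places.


t = (xbar - mu0) / (s/sqrt(n))
xbar - mu0 = 60.69 - 129.01 = -68.32
sqrt(25) = 5
s/sqrt(n) = 25.14 / 5 = 5.028
t = -68.32 / 5.028 = -17080/1257 ≈ -13.587908

-13.5879


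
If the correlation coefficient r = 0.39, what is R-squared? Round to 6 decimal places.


R^2 = r^2 = (0.39)^2 = 0.1521

0.152100


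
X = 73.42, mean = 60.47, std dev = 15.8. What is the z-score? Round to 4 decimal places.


z = (X - mu) / sigma
X - mu = 73.42 - 60.47 = 12.95
z = 12.95 / 15.8 = 259/316 ≈ 0.819620

0.8196


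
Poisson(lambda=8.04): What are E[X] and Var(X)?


E[X] = Var(X) = lambda = 8.04

8.04, 8.04


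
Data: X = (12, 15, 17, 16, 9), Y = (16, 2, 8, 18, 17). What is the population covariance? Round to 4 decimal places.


Cov = (1/n)*sum((xi-xbar)(yi-ybar))
n = 5, xbar = 69/5 = 13.8, ybar = 61/5 = 12.2
sum((xi-xbar)(yi-ybar)) = -42.8
Cov = -42.8 / 5 = -8.56

-8.5600


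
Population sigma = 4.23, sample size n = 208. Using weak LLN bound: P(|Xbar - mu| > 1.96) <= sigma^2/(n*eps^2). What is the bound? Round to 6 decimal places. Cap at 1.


bound = min(1, sigma^2/(n*eps^2))
sigma^2 = 4.23^2 = 17.8929
n*eps^2 = 208 * 1.96^2 = 208 * 3.8416 = 799.0528
sigma^2/(n*eps^2) = 17.8929 / 799.0528 ≈ 0.02239264

0.022393


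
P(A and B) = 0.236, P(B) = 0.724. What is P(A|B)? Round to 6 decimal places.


P(A|B) = P(A and B) / P(B) = 0.236 / 0.724 = 59/181 ≈ 0.32596685

0.325967


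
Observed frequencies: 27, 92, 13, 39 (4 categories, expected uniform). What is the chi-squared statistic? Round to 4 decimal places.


chi2 = sum((O-E)^2/E), E = total/4
total = 171, E = 171/4 = 42.75
(27 - 42.75)^2 / 42.75 = 248.0625 / 42.75 = 441/76 ≈ 5.802632
(92 - 42.75)^2 / 42.75 = 2425.5625 / 42.75 = 38809/684 ≈ 56.738304
(13 - 42.75)^2 / 42.75 = 885.0625 / 42.75 = 14161/684 ≈ 20.703216
(39 - 42.75)^2 / 42.75 = 14.0625 / 42.75 = 25/76 ≈ 0.328947
chi2 = 14291/171 ≈ 83.573099

83.5731


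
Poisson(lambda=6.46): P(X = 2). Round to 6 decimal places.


P = e^(-lam) * lam^k / k!
e^(-6.46) ≈ 0.001564796
lam^k = 6.46^2 = 41.7316
k! = 2! = 2
P = 0.001564796 * 41.7316 / 2 ≈ 0.032651

0.032651


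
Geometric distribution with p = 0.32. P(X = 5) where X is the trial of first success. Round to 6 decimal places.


P = (1-p)^(k-1) * p
(1-p)^(k-1) = 0.68^4 ≈ 0.2138138
P = 0.2138138 * 0.32 ≈ 0.06842040

0.068420


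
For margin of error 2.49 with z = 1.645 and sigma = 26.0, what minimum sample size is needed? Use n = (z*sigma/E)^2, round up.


z*sigma/E = 1.645 * 26.0 / 2.49 = 4277/249 ≈ 17.176707
(z*sigma/E)^2 ≈ 295.039257
round up: n = 296

296


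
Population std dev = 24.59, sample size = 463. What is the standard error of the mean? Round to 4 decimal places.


SE = sigma / sqrt(n)
sqrt(463) ≈ 21.517435
SE = 24.59 / 21.517435 ≈ 1.142794

1.1428


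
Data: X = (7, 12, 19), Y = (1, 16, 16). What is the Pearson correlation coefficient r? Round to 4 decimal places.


r = sum((xi-xbar)(yi-ybar)) / sqrt(sum((xi-xbar)^2) * sum((yi-ybar)^2))
n = 3, xbar = 38/3 ≈ 12.666667, ybar = 33/3 = 11
Sxy = sum((xi-xbar)(yi-ybar)) = 85
Sxx = sum((xi-xbar)^2) = 218/3 ≈ 72.666667
Syy = sum((yi-ybar)^2) = 150
sqrt(Sxx*Syy) ≈ 104.403065
r = Sxy / sqrt(Sxx*Syy) = 85 / 104.403065 ≈ 0.814152

0.8142


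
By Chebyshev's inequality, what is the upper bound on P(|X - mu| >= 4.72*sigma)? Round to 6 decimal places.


P <= 1/k^2
k^2 = 4.72^2 = 22.2784
1/k^2 = 1 / 22.2784 ≈ 0.04488653

0.044887


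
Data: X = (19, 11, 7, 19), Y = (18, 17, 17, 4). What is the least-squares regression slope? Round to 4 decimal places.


b = sum((xi-xbar)(yi-ybar)) / sum((xi-xbar)^2)
n = 4, xbar = 56/4 = 14, ybar = 56/4 = 14
Sxy = sum((xi-xbar)(yi-ybar)) = -60
Sxx = sum((xi-xbar)^2) = 108
b = Sxy / Sxx = -5/9 ≈ -0.555556

-0.5556


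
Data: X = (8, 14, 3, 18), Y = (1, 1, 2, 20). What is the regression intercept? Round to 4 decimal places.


a = ybar - b*xbar, where b = sum((xi-xbar)(yi-ybar)) / sum((xi-xbar)^2)
n = 4, xbar = 43/4 = 10.75, ybar = 24/4 = 6
Sxy = sum((xi-xbar)(yi-ybar)) = 130
Sxx = sum((xi-xbar)^2) = 130.75
b = Sxy / Sxx = 520/523 ≈ 0.994264
a = 6 - 0.994264 * 10.75 = -2452/523 ≈ -4.688337

-4.6883


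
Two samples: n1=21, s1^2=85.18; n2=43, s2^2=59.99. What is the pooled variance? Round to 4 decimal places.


sp^2 = ((n1-1)*s1^2 + (n2-1)*s2^2)/(n1+n2-2)
(n1-1)*s1^2 = 20 * 85.18 = 1703.6
(n2-1)*s2^2 = 42 * 59.99 = 2519.58
numerator = 1703.6 + 2519.58 = 4223.18
n1+n2-2 = 62
sp^2 = 4223.18 / 62 = 211159/3100 ≈ 68.115806

68.1158


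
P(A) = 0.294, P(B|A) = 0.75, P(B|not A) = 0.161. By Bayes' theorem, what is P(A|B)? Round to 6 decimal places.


P(A|B) = P(B|A)*P(A) / P(B), P(B) = P(B|A)*P(A) + P(B|not A)*P(not A)
P(B|A)*P(A) = 0.75 * 0.294 = 0.2205
P(B|not A)*P(not A) = 0.161 * 0.706 = 0.113666
P(B) = 0.2205 + 0.113666 = 0.334166
P(A|B) = 0.2205 / 0.334166 ≈ 0.65985169

0.659852


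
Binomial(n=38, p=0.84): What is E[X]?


E[X] = n*p = 38 * 0.84 = 31.92

31.92


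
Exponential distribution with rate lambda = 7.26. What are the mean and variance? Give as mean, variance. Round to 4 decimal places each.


mean = 1/lam, var = 1/lam^2
mean = 1 / 7.26 = 50/363 ≈ 0.137741
lam^2 = 7.26^2 = 52.7076
var = 1 / 52.7076 ≈ 0.018973

0.1377, 0.0190


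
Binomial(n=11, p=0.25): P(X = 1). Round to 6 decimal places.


P = C(n,k) * p^k * (1-p)^(n-k)
C(11,1) = 11
p^k = 0.25^1 = 0.25
(1-p)^(n-k) = 0.75^10 ≈ 0.05631351
P = 11 * 0.25 * 0.05631351 ≈ 0.154862

0.154862


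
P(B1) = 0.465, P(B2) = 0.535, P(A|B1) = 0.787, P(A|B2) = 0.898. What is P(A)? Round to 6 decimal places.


P(A) = P(A|B1)*P(B1) + P(A|B2)*P(B2)
P(A|B1)*P(B1) = 0.787 * 0.465 = 0.365955
P(A|B2)*P(B2) = 0.898 * 0.535 = 0.48043
P(A) = 0.365955 + 0.48043 = 0.846385

0.846385


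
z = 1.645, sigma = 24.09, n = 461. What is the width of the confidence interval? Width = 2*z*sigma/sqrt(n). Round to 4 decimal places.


width = 2*z*sigma/sqrt(n)
2*z*sigma = 2 * 1.645 * 24.09 = 79.2561
sqrt(461) ≈ 21.470911
width = 79.2561 / 21.470911 ≈ 3.691325

3.6913


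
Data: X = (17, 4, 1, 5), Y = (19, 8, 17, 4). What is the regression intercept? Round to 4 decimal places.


a = ybar - b*xbar, where b = sum((xi-xbar)(yi-ybar)) / sum((xi-xbar)^2)
n = 4, xbar = 27/4 = 6.75, ybar = 48/4 = 12
Sxy = sum((xi-xbar)(yi-ybar)) = 68
Sxx = sum((xi-xbar)^2) = 148.75
b = Sxy / Sxx = 16/35 ≈ 0.457143
a = 12 - 0.457143 * 6.75 = 312/35 ≈ 8.914286

8.9143


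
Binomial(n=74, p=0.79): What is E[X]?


E[X] = n*p = 74 * 0.79 = 58.46

58.46


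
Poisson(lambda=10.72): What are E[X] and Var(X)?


E[X] = Var(X) = lambda = 10.72

10.72, 10.72


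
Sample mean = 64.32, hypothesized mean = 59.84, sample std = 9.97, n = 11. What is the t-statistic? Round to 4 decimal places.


t = (xbar - mu0) / (s/sqrt(n))
xbar - mu0 = 64.32 - 59.84 = 4.48
sqrt(11) ≈ 3.31662479
s/sqrt(n) = 9.97 / 3.31662479 ≈ 3.00606811
t = 4.48 / 3.00606811 ≈ 1.490319

1.4903


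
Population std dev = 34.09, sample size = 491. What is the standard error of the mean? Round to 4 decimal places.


SE = sigma / sqrt(n)
sqrt(491) ≈ 22.158520
SE = 34.09 / 22.158520 ≈ 1.538460

1.5385


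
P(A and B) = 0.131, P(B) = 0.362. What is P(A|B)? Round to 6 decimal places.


P(A|B) = P(A and B) / P(B) = 0.131 / 0.362 = 131/362 ≈ 0.36187845

0.361878


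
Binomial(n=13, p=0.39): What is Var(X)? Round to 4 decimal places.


Var = n*p*(1-p) = 13 * 0.39 * 0.61 = 3.0927

3.0927


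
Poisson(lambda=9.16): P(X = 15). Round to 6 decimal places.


P = e^(-lam) * lam^k / k!
e^(-9.16) ≈ 0.0001051629
lam^k = 9.16^15 ≈ 268183531286225.494698
k! = 15! = 1307674368000
P = 0.0001051629 * 268183531286225.494698 / 1307674368000 ≈ 0.021567

0.021567


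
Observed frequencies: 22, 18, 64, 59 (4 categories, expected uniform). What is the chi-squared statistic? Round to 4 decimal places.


chi2 = sum((O-E)^2/E), E = total/4
total = 163, E = 163/4 = 40.75
(22 - 40.75)^2 / 40.75 = 351.5625 / 40.75 = 5625/652 ≈ 8.627301
(18 - 40.75)^2 / 40.75 = 517.5625 / 40.75 = 8281/652 ≈ 12.700920
(64 - 40.75)^2 / 40.75 = 540.5625 / 40.75 = 8649/652 ≈ 13.265337
(59 - 40.75)^2 / 40.75 = 333.0625 / 40.75 = 5329/652 ≈ 8.173313
chi2 = 6971/163 ≈ 42.766871

42.7669


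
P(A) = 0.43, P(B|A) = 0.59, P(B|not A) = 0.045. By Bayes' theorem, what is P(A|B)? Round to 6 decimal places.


P(A|B) = P(B|A)*P(A) / P(B), P(B) = P(B|A)*P(A) + P(B|not A)*P(not A)
P(B|A)*P(A) = 0.59 * 0.43 = 0.2537
P(B|not A)*P(not A) = 0.045 * 0.57 = 0.02565
P(B) = 0.2537 + 0.02565 = 0.27935
P(A|B) = 0.2537 / 0.27935 = 5074/5587 ≈ 0.90817970

0.908180


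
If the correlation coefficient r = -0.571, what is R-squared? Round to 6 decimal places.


R^2 = r^2 = (-0.571)^2 = 0.326041

0.326041


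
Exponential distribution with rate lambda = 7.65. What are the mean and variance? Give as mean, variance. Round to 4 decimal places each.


mean = 1/lam, var = 1/lam^2
mean = 1 / 7.65 = 20/153 ≈ 0.130719
lam^2 = 7.65^2 = 58.5225
var = 1 / 58.5225 ≈ 0.017087

0.1307, 0.0171


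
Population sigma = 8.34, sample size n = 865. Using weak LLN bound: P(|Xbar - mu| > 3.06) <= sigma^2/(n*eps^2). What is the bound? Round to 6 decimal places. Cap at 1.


bound = min(1, sigma^2/(n*eps^2))
sigma^2 = 8.34^2 = 69.5556
n*eps^2 = 865 * 3.06^2 = 865 * 9.3636 = 8099.514
sigma^2/(n*eps^2) = 69.5556 / 8099.514 ≈ 0.00858763

0.008588


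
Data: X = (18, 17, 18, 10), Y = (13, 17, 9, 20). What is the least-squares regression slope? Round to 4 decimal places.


b = sum((xi-xbar)(yi-ybar)) / sum((xi-xbar)^2)
n = 4, xbar = 63/4 = 15.75, ybar = 59/4 = 14.75
Sxy = sum((xi-xbar)(yi-ybar)) = -44.25
Sxx = sum((xi-xbar)^2) = 44.75
b = Sxy / Sxx = -177/179 ≈ -0.988827

-0.9888


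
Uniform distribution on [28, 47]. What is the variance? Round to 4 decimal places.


Var = (b-a)^2 / 12
(b-a)^2 = (47 - 28)^2 = 361
Var = 361/12 ≈ 30.083333

30.0833


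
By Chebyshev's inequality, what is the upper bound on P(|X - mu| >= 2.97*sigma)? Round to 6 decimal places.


P <= 1/k^2
k^2 = 2.97^2 = 8.8209
1/k^2 = 1 / 8.8209 ≈ 0.11336712

0.113367


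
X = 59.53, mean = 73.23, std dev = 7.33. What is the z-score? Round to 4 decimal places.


z = (X - mu) / sigma
X - mu = 59.53 - 73.23 = -13.7
z = -13.7 / 7.33 = -1370/733 ≈ -1.869031

-1.8690


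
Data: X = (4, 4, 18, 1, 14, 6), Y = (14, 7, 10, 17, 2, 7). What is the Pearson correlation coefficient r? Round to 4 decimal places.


r = sum((xi-xbar)(yi-ybar)) / sqrt(sum((xi-xbar)^2) * sum((yi-ybar)^2))
n = 6, xbar = 47/6 ≈ 7.833333, ybar = 57/6 = 9.5
Sxy = sum((xi-xbar)(yi-ybar)) = -95.5
Sxx = sum((xi-xbar)^2) = 1325/6 ≈ 220.833333
Syy = sum((yi-ybar)^2) = 145.5
sqrt(Sxx*Syy) ≈ 179.251918
r = Sxy / sqrt(Sxx*Syy) = -95.5 / 179.251918 ≈ -0.532770

-0.5328


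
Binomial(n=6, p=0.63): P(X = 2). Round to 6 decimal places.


P = C(n,k) * p^k * (1-p)^(n-k)
C(6,2) = 15
p^k = 0.63^2 = 0.3969
(1-p)^(n-k) = 0.37^4 = 0.01874161
P = 15 * 0.3969 * 0.01874161 ≈ 0.111578

0.111578


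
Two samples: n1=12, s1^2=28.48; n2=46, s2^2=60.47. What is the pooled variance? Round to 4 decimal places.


sp^2 = ((n1-1)*s1^2 + (n2-1)*s2^2)/(n1+n2-2)
(n1-1)*s1^2 = 11 * 28.48 = 313.28
(n2-1)*s2^2 = 45 * 60.47 = 2721.15
numerator = 313.28 + 2721.15 = 3034.43
n1+n2-2 = 56
sp^2 = 3034.43 / 56 = 54.18625

54.1863


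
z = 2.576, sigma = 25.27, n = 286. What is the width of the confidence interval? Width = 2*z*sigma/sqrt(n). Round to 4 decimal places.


width = 2*z*sigma/sqrt(n)
2*z*sigma = 2 * 2.576 * 25.27 = 130.19104
sqrt(286) ≈ 16.911535
width = 130.19104 / 16.911535 ≈ 7.698358

7.6984


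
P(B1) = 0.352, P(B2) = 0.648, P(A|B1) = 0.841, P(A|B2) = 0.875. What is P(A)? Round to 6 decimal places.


P(A) = P(A|B1)*P(B1) + P(A|B2)*P(B2)
P(A|B1)*P(B1) = 0.841 * 0.352 = 0.296032
P(A|B2)*P(B2) = 0.875 * 0.648 = 0.567
P(A) = 0.296032 + 0.567 = 0.863032

0.863032


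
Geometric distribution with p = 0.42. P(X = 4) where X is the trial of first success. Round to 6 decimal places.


P = (1-p)^(k-1) * p
(1-p)^(k-1) = 0.58^3 = 0.195112
P = 0.195112 * 0.42 = 0.08194704

0.081947


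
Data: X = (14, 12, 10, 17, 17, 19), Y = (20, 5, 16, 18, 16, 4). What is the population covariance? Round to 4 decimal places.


Cov = (1/n)*sum((xi-xbar)(yi-ybar))
n = 6, xbar = 89/6 ≈ 14.833333, ybar = 79/6 ≈ 13.166667
sum((xi-xbar)(yi-ybar)) = -107/6 ≈ -17.833333
Cov = -17.833333 / 6 = -107/36 ≈ -2.972222

-2.9722


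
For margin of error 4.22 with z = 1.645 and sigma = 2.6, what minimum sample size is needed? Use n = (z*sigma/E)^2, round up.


z*sigma/E = 1.645 * 2.6 / 4.22 = 4277/4220 ≈ 1.013507
(z*sigma/E)^2 ≈ 1.027197
round up: n = 2

2


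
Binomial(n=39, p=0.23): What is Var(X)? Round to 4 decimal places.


Var = n*p*(1-p) = 39 * 0.23 * 0.77 = 6.9069

6.9069


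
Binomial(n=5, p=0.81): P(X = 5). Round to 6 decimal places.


P = C(n,k) * p^k * (1-p)^(n-k)
C(5,5) = 1
p^k = 0.81^5 ≈ 0.3486784
(1-p)^(n-k) = 0.19^0 = 1
P = 1 * 0.3486784 * 1 ≈ 0.348678

0.348678


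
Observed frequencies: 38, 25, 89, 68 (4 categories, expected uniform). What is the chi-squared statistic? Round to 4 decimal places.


chi2 = sum((O-E)^2/E), E = total/4
total = 220, E = 220/4 = 55
(38 - 55)^2 / 55 = 289 / 55 = 289/55 ≈ 5.254545
(25 - 55)^2 / 55 = 900 / 55 = 180/11 ≈ 16.363636
(89 - 55)^2 / 55 = 1156 / 55 = 1156/55 ≈ 21.018182
(68 - 55)^2 / 55 = 169 / 55 = 169/55 ≈ 3.072727
chi2 = 2514/55 ≈ 45.709091

45.7091


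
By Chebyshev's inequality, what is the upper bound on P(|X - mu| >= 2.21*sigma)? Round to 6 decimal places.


P <= 1/k^2
k^2 = 2.21^2 = 4.8841
1/k^2 = 1 / 4.8841 ≈ 0.20474601

0.204746


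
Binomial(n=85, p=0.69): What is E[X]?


E[X] = n*p = 85 * 0.69 = 58.65

58.65


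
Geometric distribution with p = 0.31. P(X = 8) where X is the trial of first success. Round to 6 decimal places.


P = (1-p)^(k-1) * p
(1-p)^(k-1) = 0.69^7 ≈ 0.07446353
P = 0.07446353 * 0.31 ≈ 0.02308370

0.023084


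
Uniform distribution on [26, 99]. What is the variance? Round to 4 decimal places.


Var = (b-a)^2 / 12
(b-a)^2 = (99 - 26)^2 = 5329
Var = 5329/12 ≈ 444.083333

444.0833


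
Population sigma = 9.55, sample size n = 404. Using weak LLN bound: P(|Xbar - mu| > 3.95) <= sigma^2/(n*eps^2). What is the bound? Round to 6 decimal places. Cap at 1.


bound = min(1, sigma^2/(n*eps^2))
sigma^2 = 9.55^2 = 91.2025
n*eps^2 = 404 * 3.95^2 = 404 * 15.6025 = 6303.41
sigma^2/(n*eps^2) = 91.2025 / 6303.41 ≈ 0.01446876

0.014469


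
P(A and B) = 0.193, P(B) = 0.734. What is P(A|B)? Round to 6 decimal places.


P(A|B) = P(A and B) / P(B) = 0.193 / 0.734 = 193/734 ≈ 0.26294278

0.262943


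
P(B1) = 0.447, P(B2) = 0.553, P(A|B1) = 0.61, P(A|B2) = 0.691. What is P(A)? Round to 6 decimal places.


P(A) = P(A|B1)*P(B1) + P(A|B2)*P(B2)
P(A|B1)*P(B1) = 0.61 * 0.447 = 0.27267
P(A|B2)*P(B2) = 0.691 * 0.553 = 0.382123
P(A) = 0.27267 + 0.382123 = 0.654793

0.654793


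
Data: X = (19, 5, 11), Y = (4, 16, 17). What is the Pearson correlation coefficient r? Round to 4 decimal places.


r = sum((xi-xbar)(yi-ybar)) / sqrt(sum((xi-xbar)^2) * sum((yi-ybar)^2))
n = 3, xbar = 35/3 ≈ 11.666667, ybar = 37/3 ≈ 12.333333
Sxy = sum((xi-xbar)(yi-ybar)) = -266/3 ≈ -88.666667
Sxx = sum((xi-xbar)^2) = 296/3 ≈ 98.666667
Syy = sum((yi-ybar)^2) = 314/3 ≈ 104.666667
sqrt(Sxx*Syy) ≈ 101.622395
r = Sxy / sqrt(Sxx*Syy) = -88.666667 / 101.622395 ≈ -0.872511

-0.8725


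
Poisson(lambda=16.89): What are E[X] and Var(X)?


E[X] = Var(X) = lambda = 16.89

16.89, 16.89


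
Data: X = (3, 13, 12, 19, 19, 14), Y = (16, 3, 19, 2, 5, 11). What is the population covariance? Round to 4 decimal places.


Cov = (1/n)*sum((xi-xbar)(yi-ybar))
n = 6, xbar = 80/6 = 40/3 ≈ 13.333333, ybar = 56/6 = 28/3 ≈ 9.333333
sum((xi-xbar)(yi-ybar)) = -434/3 ≈ -144.666667
Cov = -144.666667 / 6 = -217/9 ≈ -24.111111

-24.1111


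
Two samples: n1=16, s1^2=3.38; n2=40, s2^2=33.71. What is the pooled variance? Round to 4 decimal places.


sp^2 = ((n1-1)*s1^2 + (n2-1)*s2^2)/(n1+n2-2)
(n1-1)*s1^2 = 15 * 3.38 = 50.7
(n2-1)*s2^2 = 39 * 33.71 = 1314.69
numerator = 50.7 + 1314.69 = 1365.39
n1+n2-2 = 54
sp^2 = 1365.39 / 54 = 25.285

25.2850


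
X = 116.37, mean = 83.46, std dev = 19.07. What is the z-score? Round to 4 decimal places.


z = (X - mu) / sigma
X - mu = 116.37 - 83.46 = 32.91
z = 32.91 / 19.07 = 3291/1907 ≈ 1.725747

1.7257
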